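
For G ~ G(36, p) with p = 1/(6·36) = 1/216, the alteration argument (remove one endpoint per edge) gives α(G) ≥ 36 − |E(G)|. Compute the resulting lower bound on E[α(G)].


E[|E(G)|] = C(36, 2)·p = 630 · (1/216) = 35/12.
E[α(G)] ≥ n − E[|E(G)|] = 36 − 35/12 = 397/12.
Numerically: ≈ 33.0833.
(This is only a lower bound; the true E[α(G)] may be larger.)

E[α(G)] ≥ 397/12 ≈ 33.0833.


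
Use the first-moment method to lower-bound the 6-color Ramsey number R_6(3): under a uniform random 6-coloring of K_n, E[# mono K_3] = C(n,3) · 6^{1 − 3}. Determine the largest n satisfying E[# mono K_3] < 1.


We need C(n, 3) · 6^{1 − 3} < 1, i.e. C(n, 3) < 6^{3 − 1} = 36.
Check values of n near the boundary:
  n = 3: C(3, 3) = 1; 1 < 36? YES
  n = 4: C(4, 3) = 4; 4 < 36? YES
  n = 5: C(5, 3) = 10; 10 < 36? YES
  n = 6: C(6, 3) = 20; 20 < 36? YES
  n = 7: C(7, 3) = 35; 35 < 36? YES
  n = 8: C(8, 3) = 56; 56 < 36? NO
The largest n with C(n, 3) < 36 is n = 7 (where E[X] = 35/36 ≈ 0.9722222). Hence R_6(3) > 7, i.e. R_6(3) ≥ 8.

Largest n = 7; hence R_6(3) > 7.


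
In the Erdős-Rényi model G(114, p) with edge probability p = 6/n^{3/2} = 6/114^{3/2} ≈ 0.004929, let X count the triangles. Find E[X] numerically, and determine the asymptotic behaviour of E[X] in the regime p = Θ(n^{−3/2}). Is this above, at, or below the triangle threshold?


Number of potential triangles: C(114, 3) = 240464.
Each occurs with probability p³ ≈ (0.004929)³ ≈ 1.197793e-07.
By linearity: E[X] = C(114, 3)·p³ ≈ 240464 · 1.197793e-07 ≈ 0.0288.
Since α = 3/2 > 1, p = c/n^{3/2} = o(1/n) is below the triangle threshold p ~ 1/n. Asymptotically E[X] ~ (c³/6)·n^{3(1−α)} = (6³/6)·n^{-1.5} → 0, so by Markov's inequality G has no triangles w.h.p.

E[X] ≈ 0.0288; in regime p = Θ(1/n^{3/2}) E[X] tends to 0 (below the triangle threshold p ~ 1/n).


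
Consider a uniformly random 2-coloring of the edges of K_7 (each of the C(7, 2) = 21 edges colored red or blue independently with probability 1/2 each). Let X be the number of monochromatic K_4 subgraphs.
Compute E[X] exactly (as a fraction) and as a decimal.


Let X = Σ_S X_S over the C(7, 4) = 35 subsets S of size 4, where X_S = 1 if the K_4 on S is monochromatic.
For a fixed S, the K_4 on S has C(4, 2) = 6 edges. P[all 6 edges red] = (1/2)^6, and likewise for blue, so P[monochromatic] = 2·(1/2)^6 = 2^{1 − 6} = 1/32.
By linearity: E[X] = C(7, 4) · 2^{1 − 6} = 35 · 1/32 = 35/32.
Numerically: E[X] ≈ 1.094.

E[X] = C(7,4)·2^(1−C(4,2)) = 35/32 ≈ 1.094.


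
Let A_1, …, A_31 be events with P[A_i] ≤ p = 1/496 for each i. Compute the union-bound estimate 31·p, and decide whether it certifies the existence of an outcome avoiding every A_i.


Union bound: P[∪_{i=1}^{31} A_i] ≤ Σ_i P[A_i] ≤ 31·p = 31·(1/496) = 1/16.
Numerically: 1/16 ≈ 0.0625.
Is 1/16 < 1? YES.
Since P[∪ A_i] ≤ 1/16 < 1, the complement has P[∩ A_i^c] ≥ 1 − 1/16 = 15/16 > 0, so some outcome avoids every A_i.

31·p = 1/16 ≈ 0.0625; existence CERTIFIED by the union bound.


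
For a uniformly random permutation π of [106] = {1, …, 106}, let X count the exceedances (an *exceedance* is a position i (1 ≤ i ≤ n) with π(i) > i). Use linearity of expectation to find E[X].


Write X = Σ_{i=1}^{106} X_i, where X_i = 1_{π(i) > i}.
For each fixed i, π(i) is uniform over {1, …, 106} (marginal of a uniform permutation), so P[π(i) > i] = (n − i)/n. Summing: Σ_{i=1}^{106} (n − i)/n = (0 + 1 + … + 105)/106 = 106(106 − 1)/(2·106) = (106 − 1)/2.
Hence E[X] = Σ_{i=1}^{106} (106 − i)/106 = 105/2 ≈ 52.500.

E[X] = 105/2 = 52.500.


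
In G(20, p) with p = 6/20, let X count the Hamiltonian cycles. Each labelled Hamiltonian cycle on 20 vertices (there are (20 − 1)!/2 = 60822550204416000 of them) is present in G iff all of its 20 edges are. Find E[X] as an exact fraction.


K_20 has (20 − 1)!/2 = 60822550204416000 labelled Hamiltonian cycles.
For each such Hamiltonian cycle H, let X_H = 1 if all 20 edges of H are present in G. Then P[X_H = 1] = p^{20} = (3/10)^{20} = 3486784401/100000000000000000000.
By linearity of expectation: E[X] = Σ_H E[X_H] = 60822550204416000 · p^{20} = 60822550204416000 · 3486784401/100000000000000000000 = 51776152168407487821/24414062500000.
Numerically: E[X] ≈ 2.12075e+06.

E[X] = 60822550204416000 · (3/10)^{20} = 51776152168407487821/24414062500000 ≈ 2.12075e+06.


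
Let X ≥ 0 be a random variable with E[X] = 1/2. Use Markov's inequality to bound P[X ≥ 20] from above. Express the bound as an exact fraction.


μ = E[X] = 1/2, a = 20.
Markov: P[X ≥ 20] ≤ μ/a = (1/2)/20 = 1/40.
Numerically: ≈ 0.0250.
(Since a = 20 > μ = 0.5000, the bound 1/40 is < 1 and informative.)

P[X ≥ 20] ≤ 1/40 ≈ 0.0250.


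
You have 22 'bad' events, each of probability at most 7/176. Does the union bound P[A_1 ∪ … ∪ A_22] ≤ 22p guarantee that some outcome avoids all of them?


Union bound: P[∪_{i=1}^{22} A_i] ≤ Σ_i P[A_i] ≤ 22·p = 22·(7/176) = 7/8.
Numerically: 7/8 ≈ 0.87500.
Is 7/8 < 1? YES.
Since P[∪ A_i] ≤ 7/8 < 1, the complement has P[∩ A_i^c] ≥ 1 − 7/8 = 1/8 > 0, so some outcome avoids every A_i.

22·p = 7/8 ≈ 0.87500; existence CERTIFIED by the union bound.


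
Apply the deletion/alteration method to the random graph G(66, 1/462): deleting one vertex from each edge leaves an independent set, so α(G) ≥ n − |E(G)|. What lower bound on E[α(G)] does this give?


E[|E(G)|] = C(66, 2)·p = 2145 · (1/462) = 65/14.
E[α(G)] ≥ n − E[|E(G)|] = 66 − 65/14 = 859/14.
Numerically: ≈ 61.35714.
(This is only a lower bound; the true E[α(G)] may be larger.)

E[α(G)] ≥ 859/14 ≈ 61.35714.


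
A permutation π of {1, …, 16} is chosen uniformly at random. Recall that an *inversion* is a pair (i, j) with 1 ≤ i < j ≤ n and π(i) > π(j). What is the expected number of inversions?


Write X = Σ X_I over the C(16, 2) = 120 pairs i < j, with X_I the indicator of one inversion.
There are 120 indicators.
For each fixed pair i < j, the values π(i) and π(j) are two distinct elements of {1, …, 16} in uniformly random order; by symmetry P[π(i) > π(j)] = 1/2.
By linearity: E[X] = 120 · (1/2) = C(16, 2) · (1/2) = 120/2 = 60 ≈ 60.000000.

E[X] = 60 = 60.000000.


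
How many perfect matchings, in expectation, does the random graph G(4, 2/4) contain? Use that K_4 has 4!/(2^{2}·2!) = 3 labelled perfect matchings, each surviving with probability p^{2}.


K_4 has 4!/(2^{2}·2!) = 3 labelled perfect matchings.
For each such perfect matching H, let X_H = 1 if all 2 edges of H are present in G. Then P[X_H = 1] = p^{2} = (1/2)^{2} = 1/4.
Summing the indicators: E[X] = Σ_H E[X_H] = 3 · p^{2} = 3 · 1/4 = 3/4.
Numerically: E[X] ≈ 0.75.

E[X] = 3 · (1/2)^{2} = 3/4 ≈ 0.75.


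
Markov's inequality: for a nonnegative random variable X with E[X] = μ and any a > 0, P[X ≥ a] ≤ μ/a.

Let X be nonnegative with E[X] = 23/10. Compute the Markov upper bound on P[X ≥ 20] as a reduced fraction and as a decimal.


μ = E[X] = 23/10, a = 20.
Markov: P[X ≥ 20] ≤ μ/a = (23/10)/20 = 23/200.
Numerically: ≈ 0.11500.
(Since a = 20 > μ = 2.30000, the bound 23/200 is < 1 and informative.)

P[X ≥ 20] ≤ 23/200 ≈ 0.11500.


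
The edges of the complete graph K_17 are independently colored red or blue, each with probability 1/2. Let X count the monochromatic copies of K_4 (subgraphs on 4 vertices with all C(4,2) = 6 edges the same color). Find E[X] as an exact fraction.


Let X = Σ_S X_S over the C(17, 4) = 2380 subsets S of size 4, where X_S = 1 if the K_4 on S is monochromatic.
For a fixed S, the K_4 on S has C(4, 2) = 6 edges. P[all 6 edges red] = (1/2)^6, and likewise for blue, so P[monochromatic] = 2·(1/2)^6 = 2^{1 − 6} = 1/32.
By linearity of expectation: E[X] = C(17, 4) · 2^{1 − 6} = 2380 · 1/32 = 595/8.
Numerically: E[X] ≈ 74.375000.

E[X] = C(17,4)·2^(1−C(4,2)) = 595/8 ≈ 74.375000.


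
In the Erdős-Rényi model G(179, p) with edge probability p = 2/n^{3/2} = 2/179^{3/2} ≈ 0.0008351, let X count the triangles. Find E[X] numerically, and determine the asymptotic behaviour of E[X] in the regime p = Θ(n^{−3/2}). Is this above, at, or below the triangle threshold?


Number of potential triangles: C(179, 3) = 939929.
Each occurs with probability p³ ≈ (0.0008351)³ ≈ 5.824402e-10.
By linearity: E[X] = C(179, 3)·p³ ≈ 939929 · 5.824402e-10 ≈ 0.0005.
Since α = 3/2 > 1, p = c/n^{3/2} = o(1/n) is below the triangle threshold p ~ 1/n. Asymptotically E[X] ~ (c³/6)·n^{3(1−α)} = (2³/6)·n^{-1.5} → 0, so by Markov's inequality G has no triangles w.h.p.

E[X] ≈ 0.0005; in regime p = Θ(1/n^{3/2}) E[X] tends to 0 (below the triangle threshold p ~ 1/n).


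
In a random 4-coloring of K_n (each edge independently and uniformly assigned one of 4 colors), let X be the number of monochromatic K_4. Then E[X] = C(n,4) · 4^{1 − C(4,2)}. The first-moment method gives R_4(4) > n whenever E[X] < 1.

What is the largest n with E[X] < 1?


We need C(n, 4) · 4^{1 − 6} < 1, i.e. C(n, 4) < 4^{6 − 1} = 1024.
Check values of n near the boundary:
  n = 8: C(8, 4) = 70; 70 < 1024? YES
  n = 9: C(9, 4) = 126; 126 < 1024? YES
  n = 10: C(10, 4) = 210; 210 < 1024? YES
  n = 11: C(11, 4) = 330; 330 < 1024? YES
  n = 12: C(12, 4) = 495; 495 < 1024? YES
  n = 13: C(13, 4) = 715; 715 < 1024? YES
  n = 14: C(14, 4) = 1001; 1001 < 1024? YES
  n = 15: C(15, 4) = 1365; 1365 < 1024? NO
  n = 16: C(16, 4) = 1820; 1820 < 1024? NO
The largest n with C(n, 4) < 1024 is n = 14 (where E[X] = 1001/1024 ≈ 0.9775). Hence R_4(4) > 14, i.e. R_4(4) ≥ 15.

Largest n = 14; hence R_4(4) > 14.


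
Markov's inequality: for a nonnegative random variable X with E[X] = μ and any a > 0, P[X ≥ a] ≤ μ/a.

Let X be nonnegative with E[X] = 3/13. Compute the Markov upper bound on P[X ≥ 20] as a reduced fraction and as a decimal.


μ = E[X] = 3/13, a = 20.
Markov: P[X ≥ 20] ≤ μ/a = (3/13)/20 = 3/260.
Numerically: ≈ 0.0115.
(Since a = 20 > μ = 0.2308, the bound 3/260 is < 1 and informative.)

P[X ≥ 20] ≤ 3/260 ≈ 0.0115.


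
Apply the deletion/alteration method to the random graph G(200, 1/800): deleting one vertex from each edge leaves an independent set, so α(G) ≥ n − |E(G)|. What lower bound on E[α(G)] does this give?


E[|E(G)|] = C(200, 2)·p = 19900 · (1/800) = 199/8.
E[α(G)] ≥ n − E[|E(G)|] = 200 − 199/8 = 1401/8.
Numerically: ≈ 175.12500.
(This is only a lower bound; the true E[α(G)] may be larger.)

E[α(G)] ≥ 1401/8 ≈ 175.12500.


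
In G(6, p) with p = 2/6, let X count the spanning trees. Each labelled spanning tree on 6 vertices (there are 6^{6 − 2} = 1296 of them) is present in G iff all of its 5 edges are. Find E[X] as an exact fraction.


K_6 has 6^{6 − 2} = 1296 labelled spanning trees.
For each such spanning tree H, let X_H = 1 if all 5 edges of H are present in G. Then P[X_H = 1] = p^{5} = (1/3)^{5} = 1/243.
By linearity: E[X] = Σ_H E[X_H] = 1296 · p^{5} = 1296 · 1/243 = 16/3.
Numerically: E[X] ≈ 5.333.

E[X] = 1296 · (1/3)^{5} = 16/3 ≈ 5.333.


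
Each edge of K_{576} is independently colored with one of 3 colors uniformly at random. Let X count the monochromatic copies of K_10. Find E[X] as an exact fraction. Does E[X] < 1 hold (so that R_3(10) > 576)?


E[X] = C(576, 10) · 3^{1 − 45} = 1024104945306307344480 · 3^{−44} = 1024104945306307344480/984770902183611232881.
As a reduced fraction: E[X] = 12643270929707498080/12157665459056928801 ≈ 1.03994.
Is E[X] < 1? NO.
Since E[X] ≥ 1, the first-moment bound is inconclusive at n = 576; it does NOT by itself certify R_3(10) > 576.

E[X] = 12643270929707498080/12157665459056928801 ≈ 1.03994; E[X] ≥ 1; first-moment method inconclusive here.


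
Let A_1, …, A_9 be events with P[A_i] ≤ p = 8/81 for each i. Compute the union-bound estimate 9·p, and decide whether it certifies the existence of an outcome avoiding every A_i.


Union bound: P[∪_{i=1}^{9} A_i] ≤ Σ_i P[A_i] ≤ 9·p = 9·(8/81) = 8/9.
Numerically: 8/9 ≈ 0.888889.
Is 8/9 < 1? YES.
Since P[∪ A_i] ≤ 8/9 < 1, the complement has P[∩ A_i^c] ≥ 1 − 8/9 = 1/9 > 0, so some outcome avoids every A_i.

9·p = 8/9 ≈ 0.888889; existence CERTIFIED by the union bound.


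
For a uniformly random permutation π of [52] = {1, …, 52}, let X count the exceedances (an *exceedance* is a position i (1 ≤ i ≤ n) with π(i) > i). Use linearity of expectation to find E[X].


Write X = Σ_{i=1}^{52} X_i, where X_i = 1_{π(i) > i}.
For each fixed i, π(i) is uniform over {1, …, 52} (marginal of a uniform permutation), so P[π(i) > i] = (n − i)/n. Summing: Σ_{i=1}^{52} (n − i)/n = (0 + 1 + … + 51)/52 = 52(52 − 1)/(2·52) = (52 − 1)/2.
Hence E[X] = Σ_{i=1}^{52} (52 − i)/52 = 51/2 ≈ 25.500000.

E[X] = 51/2 = 25.500000.


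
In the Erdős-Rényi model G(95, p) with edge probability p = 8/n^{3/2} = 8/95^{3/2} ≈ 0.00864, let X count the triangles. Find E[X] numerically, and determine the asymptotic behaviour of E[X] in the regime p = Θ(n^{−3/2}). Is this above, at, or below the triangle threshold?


Number of potential triangles: C(95, 3) = 138415.
Each occurs with probability p³ ≈ (0.00864)³ ≈ 6.449317e-07.
By linearity: E[X] = C(95, 3)·p³ ≈ 138415 · 6.449317e-07 ≈ 0.0893.
Since α = 3/2 > 1, p = c/n^{3/2} = o(1/n) is below the triangle threshold p ~ 1/n. Asymptotically E[X] ~ (c³/6)·n^{3(1−α)} = (8³/6)·n^{-1.5} → 0, so by Markov's inequality G has no triangles w.h.p.

E[X] ≈ 0.0893; in regime p = Θ(1/n^{3/2}) E[X] tends to 0 (below the triangle threshold p ~ 1/n).


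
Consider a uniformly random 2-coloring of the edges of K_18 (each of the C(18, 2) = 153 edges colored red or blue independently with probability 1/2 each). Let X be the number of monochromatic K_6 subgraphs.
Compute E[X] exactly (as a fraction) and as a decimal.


Let X = Σ_S X_S over the C(18, 6) = 18564 subsets S of size 6, where X_S = 1 if the K_6 on S is monochromatic.
For a fixed S, the K_6 on S has C(6, 2) = 15 edges. P[all 15 edges red] = (1/2)^15, and likewise for blue, so P[monochromatic] = 2·(1/2)^15 = 2^{1 − 15} = 1/16384.
By linearity of expectation: E[X] = C(18, 6) · 2^{1 − 15} = 18564 · 1/16384 = 4641/4096.
Numerically: E[X] ≈ 1.133057.

E[X] = C(18,6)·2^(1−C(6,2)) = 4641/4096 ≈ 1.133057.


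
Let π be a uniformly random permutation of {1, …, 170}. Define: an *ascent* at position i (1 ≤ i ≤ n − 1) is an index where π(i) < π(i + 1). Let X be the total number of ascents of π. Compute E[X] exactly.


Write X = Σ X_I over i = 1, …, 169, with X_I the indicator of one ascent.
There are 169 indicators.
For each fixed i, the pair (π(i), π(i+1)) is a uniformly random ordered pair of distinct values from {1, …, 170}; by symmetry P[π(i) < π(i+1)] = 1/2.
By linearity: E[X] = 169 · (1/2) = (170 − 1) · (1/2) = 169/2 ≈ 84.500000.

E[X] = 169/2 = 84.500000.


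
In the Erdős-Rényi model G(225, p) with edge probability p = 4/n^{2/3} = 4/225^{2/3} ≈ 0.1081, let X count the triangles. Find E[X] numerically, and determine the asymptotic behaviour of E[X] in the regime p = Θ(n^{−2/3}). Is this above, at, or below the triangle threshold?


Number of potential triangles: C(225, 3) = 1873200.
Each occurs with probability p³ ≈ (0.1081)³ ≈ 1.264198e-03.
By linearity: E[X] = C(225, 3)·p³ ≈ 1873200 · 1.264198e-03 ≈ 2368.0948.
Since α = 2/3 < 1, p = c/n^{2/3} ≫ 1/n is above the triangle threshold p ~ 1/n. Asymptotically E[X] ~ (c³/6)·n^{3(1−α)} = (4³/6)·n^{1} → ∞; triangles are abundant w.h.p.

E[X] ≈ 2368.0948; in regime p = Θ(1/n^{2/3}) E[X] diverges (above the triangle threshold p ~ 1/n).


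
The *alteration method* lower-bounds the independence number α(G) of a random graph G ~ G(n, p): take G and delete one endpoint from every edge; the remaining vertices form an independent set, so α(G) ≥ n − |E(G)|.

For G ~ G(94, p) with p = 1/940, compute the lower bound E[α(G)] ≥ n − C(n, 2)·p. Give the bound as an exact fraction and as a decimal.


E[|E(G)|] = C(94, 2)·p = 4371 · (1/940) = 93/20.
E[α(G)] ≥ n − E[|E(G)|] = 94 − 93/20 = 1787/20.
Numerically: ≈ 89.350000.
(This is only a lower bound; the true E[α(G)] may be larger.)

E[α(G)] ≥ 1787/20 ≈ 89.350000.


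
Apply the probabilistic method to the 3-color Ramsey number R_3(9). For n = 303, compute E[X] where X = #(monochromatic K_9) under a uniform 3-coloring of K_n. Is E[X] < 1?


E[X] = C(303, 9) · 3^{1 − 36} = 52617706925494425 · 3^{−35} = 52617706925494425/50031545098999707.
As a reduced fraction: E[X] = 17539235641831475/16677181699666569 ≈ 1.051691.
Is E[X] < 1? NO.
Since E[X] ≥ 1, the first-moment bound is inconclusive at n = 303; it does NOT by itself certify R_3(9) > 303.

E[X] = 17539235641831475/16677181699666569 ≈ 1.051691; E[X] ≥ 1; first-moment method inconclusive here.


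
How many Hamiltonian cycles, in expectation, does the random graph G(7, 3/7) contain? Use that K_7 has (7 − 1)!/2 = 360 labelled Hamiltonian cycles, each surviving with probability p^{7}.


K_7 has (7 − 1)!/2 = 360 labelled Hamiltonian cycles.
For each such Hamiltonian cycle H, let X_H = 1 if all 7 edges of H are present in G. Then P[X_H = 1] = p^{7} = (3/7)^{7} = 2187/823543.
By linearity of expectation: E[X] = Σ_H E[X_H] = 360 · p^{7} = 360 · 2187/823543 = 787320/823543.
Numerically: E[X] ≈ 0.956.

E[X] = 360 · (3/7)^{7} = 787320/823543 ≈ 0.956.


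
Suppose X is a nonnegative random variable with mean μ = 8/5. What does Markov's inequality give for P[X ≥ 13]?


μ = E[X] = 8/5, a = 13.
Markov: P[X ≥ 13] ≤ μ/a = (8/5)/13 = 8/65.
Numerically: ≈ 0.12308.
(Since a = 13 > μ = 1.60000, the bound 8/65 is < 1 and informative.)

P[X ≥ 13] ≤ 8/65 ≈ 0.12308.


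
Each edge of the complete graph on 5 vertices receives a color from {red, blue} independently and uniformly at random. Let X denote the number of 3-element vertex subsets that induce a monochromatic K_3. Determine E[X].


Let X = Σ_S X_S over the C(5, 3) = 10 subsets S of size 3, where X_S = 1 if the K_3 on S is monochromatic.
For a fixed S, the K_3 on S has C(3, 2) = 3 edges. P[all 3 edges red] = (1/2)^3, and likewise for blue, so P[monochromatic] = 2·(1/2)^3 = 2^{1 − 3} = 1/4.
Summing: E[X] = C(5, 3) · 2^{1 − 3} = 10 · 1/4 = 5/2.
Numerically: E[X] ≈ 2.50000.

E[X] = C(5,3)·2^(1−C(3,2)) = 5/2 ≈ 2.50000.


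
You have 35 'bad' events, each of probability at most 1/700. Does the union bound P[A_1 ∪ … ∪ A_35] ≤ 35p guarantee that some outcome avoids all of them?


Union bound: P[∪_{i=1}^{35} A_i] ≤ Σ_i P[A_i] ≤ 35·p = 35·(1/700) = 1/20.
Numerically: 1/20 ≈ 0.0500000.
Is 1/20 < 1? YES.
Since P[∪ A_i] ≤ 1/20 < 1, the complement has P[∩ A_i^c] ≥ 1 − 1/20 = 19/20 > 0, so some outcome avoids every A_i.

35·p = 1/20 ≈ 0.0500000; existence CERTIFIED by the union bound.


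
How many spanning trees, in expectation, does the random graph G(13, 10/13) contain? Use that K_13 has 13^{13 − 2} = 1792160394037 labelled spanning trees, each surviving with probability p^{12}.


K_13 has 13^{13 − 2} = 1792160394037 labelled spanning trees.
For each such spanning tree H, let X_H = 1 if all 12 edges of H are present in G. Then P[X_H = 1] = p^{12} = (10/13)^{12} = 1000000000000/23298085122481.
By linearity of expectation: E[X] = Σ_H E[X_H] = 1792160394037 · p^{12} = 1792160394037 · 1000000000000/23298085122481 = 1000000000000/13.
Numerically: E[X] ≈ 7.69231e+10.

E[X] = 1792160394037 · (10/13)^{12} = 1000000000000/13 ≈ 7.69231e+10.


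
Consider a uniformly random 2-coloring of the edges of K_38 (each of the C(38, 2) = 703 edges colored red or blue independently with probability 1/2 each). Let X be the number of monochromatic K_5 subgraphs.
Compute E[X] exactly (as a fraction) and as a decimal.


Let X = Σ_S X_S over the C(38, 5) = 501942 subsets S of size 5, where X_S = 1 if the K_5 on S is monochromatic.
For a fixed S, the K_5 on S has C(5, 2) = 10 edges. P[all 10 edges red] = (1/2)^10, and likewise for blue, so P[monochromatic] = 2·(1/2)^10 = 2^{1 − 10} = 1/512.
By linearity of expectation: E[X] = C(38, 5) · 2^{1 − 10} = 501942 · 1/512 = 250971/256.
Numerically: E[X] ≈ 980.355.

E[X] = C(38,5)·2^(1−C(5,2)) = 250971/256 ≈ 980.355.


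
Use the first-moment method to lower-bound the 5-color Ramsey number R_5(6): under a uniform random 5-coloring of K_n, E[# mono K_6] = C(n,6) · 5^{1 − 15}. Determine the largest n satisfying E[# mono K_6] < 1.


We need C(n, 6) · 5^{1 − 15} < 1, i.e. C(n, 6) < 5^{15 − 1} = 6103515625.
Check values of n near the boundary:
  n = 127: C(127, 6) = 5169379425; 5169379425 < 6103515625? YES
  n = 128: C(128, 6) = 5423611200; 5423611200 < 6103515625? YES
  n = 129: C(129, 6) = 5688177600; 5688177600 < 6103515625? YES
  n = 130: C(130, 6) = 5963412000; 5963412000 < 6103515625? YES
  n = 131: C(131, 6) = 6249655776; 6249655776 < 6103515625? NO
  n = 132: C(132, 6) = 6547258432; 6547258432 < 6103515625? NO
The largest n with C(n, 6) < 6103515625 is n = 130 (where E[X] = 47707296/48828125 ≈ 0.97705). Hence R_5(6) > 130, i.e. R_5(6) ≥ 131.

Largest n = 130; hence R_5(6) > 130.


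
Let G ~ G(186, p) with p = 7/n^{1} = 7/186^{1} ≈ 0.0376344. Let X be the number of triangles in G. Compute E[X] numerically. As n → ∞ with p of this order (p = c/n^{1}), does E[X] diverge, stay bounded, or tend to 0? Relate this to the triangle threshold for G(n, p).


Number of potential triangles: C(186, 3) = 1055240.
Each occurs with probability p³ ≈ (0.0376344)³ ≈ 5.33034461e-05.
By linearity: E[X] = C(186, 3)·p³ ≈ 1055240 · 5.33034461e-05 ≈ 56.247928.
Here α = 1, so p = 7/n is exactly at the triangle threshold p ~ 1/n. Asymptotically E[X] → c³/6 = 7³/6 = 343/6 ≈ 57.166667, a bounded constant. In this regime the triangle count is asymptotically Poisson(c³/6).

E[X] ≈ 56.247928; in regime p = Θ(1/n^{1}) E[X] stays bounded (at the triangle threshold p ~ 1/n).


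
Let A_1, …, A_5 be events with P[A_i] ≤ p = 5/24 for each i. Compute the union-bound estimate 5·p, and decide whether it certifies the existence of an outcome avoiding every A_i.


Union bound: P[∪_{i=1}^{5} A_i] ≤ Σ_i P[A_i] ≤ 5·p = 5·(5/24) = 25/24.
Numerically: 25/24 ≈ 1.0417.
Is 25/24 < 1? NO.
Since the bound 25/24 is ≥ 1, the union bound is uninformative here; it does NOT by itself certify existence.

5·p = 25/24 ≈ 1.0417; existence NOT certified by the union bound.


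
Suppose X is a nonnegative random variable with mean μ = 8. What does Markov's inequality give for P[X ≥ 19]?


μ = E[X] = 8, a = 19.
Markov: P[X ≥ 19] ≤ μ/a = (8)/19 = 8/19.
Numerically: ≈ 0.421.
(Since a = 19 > μ = 8.000, the bound 8/19 is < 1 and informative.)

P[X ≥ 19] ≤ 8/19 ≈ 0.421.


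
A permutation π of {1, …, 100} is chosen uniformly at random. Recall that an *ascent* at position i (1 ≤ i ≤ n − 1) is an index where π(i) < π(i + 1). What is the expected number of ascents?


Write X = Σ X_I over i = 1, …, 99, with X_I the indicator of one ascent.
There are 99 indicators.
For each fixed i, the pair (π(i), π(i+1)) is a uniformly random ordered pair of distinct values from {1, …, 100}; by symmetry P[π(i) < π(i+1)] = 1/2.
By linearity: E[X] = 99 · (1/2) = (100 − 1) · (1/2) = 99/2 ≈ 49.50000.

E[X] = 99/2 = 49.50000.


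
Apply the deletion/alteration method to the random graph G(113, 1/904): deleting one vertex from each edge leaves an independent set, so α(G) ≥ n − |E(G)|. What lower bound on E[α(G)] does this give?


E[|E(G)|] = C(113, 2)·p = 6328 · (1/904) = 7.
E[α(G)] ≥ n − E[|E(G)|] = 113 − 7 = 106.
Numerically: ≈ 106.00000.
(This is only a lower bound; the true E[α(G)] may be larger.)

E[α(G)] ≥ 106 ≈ 106.00000.


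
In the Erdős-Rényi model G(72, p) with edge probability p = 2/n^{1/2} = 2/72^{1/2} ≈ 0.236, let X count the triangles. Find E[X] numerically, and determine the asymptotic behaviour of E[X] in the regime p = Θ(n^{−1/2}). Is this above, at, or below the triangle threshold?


Number of potential triangles: C(72, 3) = 59640.
Each occurs with probability p³ ≈ (0.236)³ ≈ 1.30946e-02.
By linearity: E[X] = C(72, 3)·p³ ≈ 59640 · 1.30946e-02 ≈ 780.960.
Since α = 1/2 < 1, p = c/n^{1/2} ≫ 1/n is above the triangle threshold p ~ 1/n. Asymptotically E[X] ~ (c³/6)·n^{3(1−α)} = (2³/6)·n^{1.5} → ∞; triangles are abundant w.h.p.

E[X] ≈ 780.960; in regime p = Θ(1/n^{1/2}) E[X] diverges (above the triangle threshold p ~ 1/n).


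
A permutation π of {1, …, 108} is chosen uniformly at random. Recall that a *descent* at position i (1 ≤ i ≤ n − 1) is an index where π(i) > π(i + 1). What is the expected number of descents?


Write X = Σ X_I over i = 1, …, 107, with X_I the indicator of one descent.
There are 107 indicators.
For each fixed i, the pair (π(i), π(i+1)) is a uniformly random ordered pair of distinct values from {1, …, 108}; by symmetry P[π(i) > π(i+1)] = 1/2.
By linearity: E[X] = 107 · (1/2) = (108 − 1) · (1/2) = 107/2 ≈ 53.500.

E[X] = 107/2 = 53.500.


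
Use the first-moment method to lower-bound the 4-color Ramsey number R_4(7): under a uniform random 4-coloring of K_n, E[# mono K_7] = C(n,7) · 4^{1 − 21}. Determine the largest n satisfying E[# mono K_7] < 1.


We need C(n, 7) · 4^{1 − 21} < 1, i.e. C(n, 7) < 4^{21 − 1} = 1099511627776.
Check values of n near the boundary:
  n = 174: C(174, 7) = 847879782984; 847879782984 < 1099511627776? YES
  n = 175: C(175, 7) = 883208107275; 883208107275 < 1099511627776? YES
  n = 176: C(176, 7) = 919790691600; 919790691600 < 1099511627776? YES
  n = 177: C(177, 7) = 957664425960; 957664425960 < 1099511627776? YES
  n = 178: C(178, 7) = 996867063280; 996867063280 < 1099511627776? YES
  n = 179: C(179, 7) = 1037437234460; 1037437234460 < 1099511627776? YES
  n = 180: C(180, 7) = 1079414463600; 1079414463600 < 1099511627776? YES
  n = 181: C(181, 7) = 1122839183400; 1122839183400 < 1099511627776? NO
  n = 182: C(182, 7) = 1167752750736; 1167752750736 < 1099511627776? NO
  n = 183: C(183, 7) = 1214197462413; 1214197462413 < 1099511627776? NO
The largest n with C(n, 7) < 1099511627776 is n = 180 (where E[X] = 67463403975/68719476736 ≈ 0.98172). Hence R_4(7) > 180, i.e. R_4(7) ≥ 181.

Largest n = 180; hence R_4(7) > 180.


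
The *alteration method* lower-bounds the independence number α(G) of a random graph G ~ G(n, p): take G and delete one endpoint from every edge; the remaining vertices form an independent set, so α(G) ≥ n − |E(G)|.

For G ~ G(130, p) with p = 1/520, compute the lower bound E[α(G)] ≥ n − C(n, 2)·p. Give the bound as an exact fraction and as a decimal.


E[|E(G)|] = C(130, 2)·p = 8385 · (1/520) = 129/8.
E[α(G)] ≥ n − E[|E(G)|] = 130 − 129/8 = 911/8.
Numerically: ≈ 113.8750.
(This is only a lower bound; the true E[α(G)] may be larger.)

E[α(G)] ≥ 911/8 ≈ 113.8750.


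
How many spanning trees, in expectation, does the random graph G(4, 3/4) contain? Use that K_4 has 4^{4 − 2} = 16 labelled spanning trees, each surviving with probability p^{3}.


K_4 has 4^{4 − 2} = 16 labelled spanning trees.
For each such spanning tree H, let X_H = 1 if all 3 edges of H are present in G. Then P[X_H = 1] = p^{3} = (3/4)^{3} = 27/64.
Summing the indicators: E[X] = Σ_H E[X_H] = 16 · p^{3} = 16 · 27/64 = 27/4.
Numerically: E[X] ≈ 6.75.

E[X] = 16 · (3/4)^{3} = 27/4 ≈ 6.75.


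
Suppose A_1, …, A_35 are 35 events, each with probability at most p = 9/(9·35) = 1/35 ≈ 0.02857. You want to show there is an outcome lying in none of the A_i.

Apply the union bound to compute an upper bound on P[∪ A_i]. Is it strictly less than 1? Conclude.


Union bound: P[∪_{i=1}^{35} A_i] ≤ Σ_i P[A_i] ≤ 35·p = 35·(1/35) = 1.
Numerically: 1 ≈ 1.00000.
Is 1 < 1? NO.
Since the bound 1 is ≥ 1, the union bound is uninformative here; it does NOT by itself certify existence.

35·p = 1 ≈ 1.00000; existence NOT certified by the union bound.


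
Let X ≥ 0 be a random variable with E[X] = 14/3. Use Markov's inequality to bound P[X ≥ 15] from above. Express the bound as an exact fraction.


μ = E[X] = 14/3, a = 15.
Markov: P[X ≥ 15] ≤ μ/a = (14/3)/15 = 14/45.
Numerically: ≈ 0.311.
(Since a = 15 > μ = 4.667, the bound 14/45 is < 1 and informative.)

P[X ≥ 15] ≤ 14/45 ≈ 0.311.


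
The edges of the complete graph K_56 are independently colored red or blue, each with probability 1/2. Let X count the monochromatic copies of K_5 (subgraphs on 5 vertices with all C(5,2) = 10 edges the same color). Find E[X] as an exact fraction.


Let X = Σ_S X_S over the C(56, 5) = 3819816 subsets S of size 5, where X_S = 1 if the K_5 on S is monochromatic.
For a fixed S, the K_5 on S has C(5, 2) = 10 edges. P[all 10 edges red] = (1/2)^10, and likewise for blue, so P[monochromatic] = 2·(1/2)^10 = 2^{1 − 10} = 1/512.
By linearity: E[X] = C(56, 5) · 2^{1 − 10} = 3819816 · 1/512 = 477477/64.
Numerically: E[X] ≈ 7460.57812.

E[X] = C(56,5)·2^(1−C(5,2)) = 477477/64 ≈ 7460.57812.


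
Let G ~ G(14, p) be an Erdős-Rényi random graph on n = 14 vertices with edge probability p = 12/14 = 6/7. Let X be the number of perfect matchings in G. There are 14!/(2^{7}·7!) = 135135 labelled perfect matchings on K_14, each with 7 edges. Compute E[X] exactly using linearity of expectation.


K_14 has 14!/(2^{7}·7!) = 135135 labelled perfect matchings.
For each such perfect matching H, let X_H = 1 if all 7 edges of H are present in G. Then P[X_H = 1] = p^{7} = (6/7)^{7} = 279936/823543.
By linearity: E[X] = Σ_H E[X_H] = 135135 · p^{7} = 135135 · 279936/823543 = 5404164480/117649.
Numerically: E[X] ≈ 45935.

E[X] = 135135 · (6/7)^{7} = 5404164480/117649 ≈ 45935.


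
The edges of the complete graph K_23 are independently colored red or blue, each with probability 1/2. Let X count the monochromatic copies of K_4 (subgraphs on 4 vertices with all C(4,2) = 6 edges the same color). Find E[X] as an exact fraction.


Let X = Σ_S X_S over the C(23, 4) = 8855 subsets S of size 4, where X_S = 1 if the K_4 on S is monochromatic.
For a fixed S, the K_4 on S has C(4, 2) = 6 edges. P[all 6 edges red] = (1/2)^6, and likewise for blue, so P[monochromatic] = 2·(1/2)^6 = 2^{1 − 6} = 1/32.
Summing: E[X] = C(23, 4) · 2^{1 − 6} = 8855 · 1/32 = 8855/32.
Numerically: E[X] ≈ 276.718750.

E[X] = C(23,4)·2^(1−C(4,2)) = 8855/32 ≈ 276.718750.


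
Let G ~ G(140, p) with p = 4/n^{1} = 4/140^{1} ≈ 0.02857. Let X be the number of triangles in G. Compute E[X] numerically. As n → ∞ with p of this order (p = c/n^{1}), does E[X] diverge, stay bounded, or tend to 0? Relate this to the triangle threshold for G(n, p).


Number of potential triangles: C(140, 3) = 447580.
Each occurs with probability p³ ≈ (0.02857)³ ≈ 2.332362e-05.
By linearity: E[X] = C(140, 3)·p³ ≈ 447580 · 2.332362e-05 ≈ 10.4392.
Here α = 1, so p = 4/n is exactly at the triangle threshold p ~ 1/n. Asymptotically E[X] → c³/6 = 4³/6 = 32/3 ≈ 10.6667, a bounded constant. In this regime the triangle count is asymptotically Poisson(c³/6).

E[X] ≈ 10.4392; in regime p = Θ(1/n^{1}) E[X] stays bounded (at the triangle threshold p ~ 1/n).


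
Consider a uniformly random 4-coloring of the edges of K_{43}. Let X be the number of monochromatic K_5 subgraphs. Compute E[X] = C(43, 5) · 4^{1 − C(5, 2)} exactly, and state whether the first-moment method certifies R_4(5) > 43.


E[X] = C(43, 5) · 4^{1 − 10} = 962598 · 4^{−9} = 962598/262144.
As a reduced fraction: E[X] = 481299/131072 ≈ 3.672.
Is E[X] < 1? NO.
Since E[X] ≥ 1, the first-moment bound is inconclusive at n = 43; it does NOT by itself certify R_4(5) > 43.

E[X] = 481299/131072 ≈ 3.672; E[X] ≥ 1; first-moment method inconclusive here.


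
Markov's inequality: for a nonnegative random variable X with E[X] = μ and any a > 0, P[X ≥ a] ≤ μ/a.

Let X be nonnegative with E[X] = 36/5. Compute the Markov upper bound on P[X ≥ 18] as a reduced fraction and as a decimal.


μ = E[X] = 36/5, a = 18.
Markov: P[X ≥ 18] ≤ μ/a = (36/5)/18 = 2/5.
Numerically: ≈ 0.40000.
(Since a = 18 > μ = 7.20000, the bound 2/5 is < 1 and informative.)

P[X ≥ 18] ≤ 2/5 ≈ 0.40000.


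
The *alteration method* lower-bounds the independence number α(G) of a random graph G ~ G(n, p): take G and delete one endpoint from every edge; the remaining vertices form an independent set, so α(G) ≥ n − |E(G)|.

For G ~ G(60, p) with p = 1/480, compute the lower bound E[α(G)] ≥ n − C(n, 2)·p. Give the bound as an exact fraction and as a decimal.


E[|E(G)|] = C(60, 2)·p = 1770 · (1/480) = 59/16.
E[α(G)] ≥ n − E[|E(G)|] = 60 − 59/16 = 901/16.
Numerically: ≈ 56.312.
(This is only a lower bound; the true E[α(G)] may be larger.)

E[α(G)] ≥ 901/16 ≈ 56.312.


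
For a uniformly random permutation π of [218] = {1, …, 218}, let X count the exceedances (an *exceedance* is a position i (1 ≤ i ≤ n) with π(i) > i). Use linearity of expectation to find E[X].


Write X = Σ_{i=1}^{218} X_i, where X_i = 1_{π(i) > i}.
For each fixed i, π(i) is uniform over {1, …, 218} (marginal of a uniform permutation), so P[π(i) > i] = (n − i)/n. Summing: Σ_{i=1}^{218} (n − i)/n = (0 + 1 + … + 217)/218 = 218(218 − 1)/(2·218) = (218 − 1)/2.
Hence E[X] = Σ_{i=1}^{218} (218 − i)/218 = 217/2 ≈ 108.5000.

E[X] = 217/2 = 108.5000.


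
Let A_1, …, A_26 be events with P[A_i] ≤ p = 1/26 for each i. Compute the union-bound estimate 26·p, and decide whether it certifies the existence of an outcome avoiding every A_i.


Union bound: P[∪_{i=1}^{26} A_i] ≤ Σ_i P[A_i] ≤ 26·p = 26·(1/26) = 1.
Numerically: 1 ≈ 1.000.
Is 1 < 1? NO.
Since the bound 1 is ≥ 1, the union bound is uninformative here; it does NOT by itself certify existence.

26·p = 1 ≈ 1.000; existence NOT certified by the union bound.


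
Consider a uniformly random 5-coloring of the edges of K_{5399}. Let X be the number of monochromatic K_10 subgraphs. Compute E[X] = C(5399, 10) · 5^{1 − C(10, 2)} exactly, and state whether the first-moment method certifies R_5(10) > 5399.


E[X] = C(5399, 10) · 5^{1 − 45} = 5751065658334180080797359164706 · 5^{−44} = 5751065658334180080797359164706/5684341886080801486968994140625.
As a reduced fraction: E[X] = 5751065658334180080797359164706/5684341886080801486968994140625 ≈ 1.0117.
Is E[X] < 1? NO.
Since E[X] ≥ 1, the first-moment bound is inconclusive at n = 5399; it does NOT by itself certify R_5(10) > 5399.

E[X] = 5751065658334180080797359164706/5684341886080801486968994140625 ≈ 1.0117; E[X] ≥ 1; first-moment method inconclusive here.


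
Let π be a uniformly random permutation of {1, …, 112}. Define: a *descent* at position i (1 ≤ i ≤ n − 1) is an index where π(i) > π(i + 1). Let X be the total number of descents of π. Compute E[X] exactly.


Write X = Σ X_I over i = 1, …, 111, with X_I the indicator of one descent.
There are 111 indicators.
For each fixed i, the pair (π(i), π(i+1)) is a uniformly random ordered pair of distinct values from {1, …, 112}; by symmetry P[π(i) > π(i+1)] = 1/2.
By linearity: E[X] = 111 · (1/2) = (112 − 1) · (1/2) = 111/2 ≈ 55.5000.

E[X] = 111/2 = 55.5000.


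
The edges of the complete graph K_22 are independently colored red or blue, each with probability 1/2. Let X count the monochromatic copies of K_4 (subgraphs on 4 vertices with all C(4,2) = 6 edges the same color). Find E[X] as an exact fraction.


Let X = Σ_S X_S over the C(22, 4) = 7315 subsets S of size 4, where X_S = 1 if the K_4 on S is monochromatic.
For a fixed S, the K_4 on S has C(4, 2) = 6 edges. P[all 6 edges red] = (1/2)^6, and likewise for blue, so P[monochromatic] = 2·(1/2)^6 = 2^{1 − 6} = 1/32.
By linearity: E[X] = C(22, 4) · 2^{1 − 6} = 7315 · 1/32 = 7315/32.
Numerically: E[X] ≈ 228.5938.

E[X] = C(22,4)·2^(1−C(4,2)) = 7315/32 ≈ 228.5938.


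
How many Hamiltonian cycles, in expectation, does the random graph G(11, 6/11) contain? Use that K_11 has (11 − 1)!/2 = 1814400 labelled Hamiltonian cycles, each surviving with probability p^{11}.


K_11 has (11 − 1)!/2 = 1814400 labelled Hamiltonian cycles.
For each such Hamiltonian cycle H, let X_H = 1 if all 11 edges of H are present in G. Then P[X_H = 1] = p^{11} = (6/11)^{11} = 362797056/285311670611.
By linearity of expectation: E[X] = Σ_H E[X_H] = 1814400 · p^{11} = 1814400 · 362797056/285311670611 = 658258978406400/285311670611.
Numerically: E[X] ≈ 2307.

E[X] = 1814400 · (6/11)^{11} = 658258978406400/285311670611 ≈ 2307.


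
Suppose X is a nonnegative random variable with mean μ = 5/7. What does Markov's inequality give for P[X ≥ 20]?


μ = E[X] = 5/7, a = 20.
Markov: P[X ≥ 20] ≤ μ/a = (5/7)/20 = 1/28.
Numerically: ≈ 0.03571.
(Since a = 20 > μ = 0.71429, the bound 1/28 is < 1 and informative.)

P[X ≥ 20] ≤ 1/28 ≈ 0.03571.


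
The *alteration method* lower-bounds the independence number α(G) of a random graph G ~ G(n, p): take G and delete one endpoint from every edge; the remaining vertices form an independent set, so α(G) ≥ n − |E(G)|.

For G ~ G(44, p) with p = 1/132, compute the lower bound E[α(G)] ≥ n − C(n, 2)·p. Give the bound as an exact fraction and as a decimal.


E[|E(G)|] = C(44, 2)·p = 946 · (1/132) = 43/6.
E[α(G)] ≥ n − E[|E(G)|] = 44 − 43/6 = 221/6.
Numerically: ≈ 36.83333.
(This is only a lower bound; the true E[α(G)] may be larger.)

E[α(G)] ≥ 221/6 ≈ 36.83333.


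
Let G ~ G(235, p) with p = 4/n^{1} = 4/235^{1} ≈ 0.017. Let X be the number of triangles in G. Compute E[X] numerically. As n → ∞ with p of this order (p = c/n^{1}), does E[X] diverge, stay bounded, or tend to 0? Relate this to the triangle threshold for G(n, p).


Number of potential triangles: C(235, 3) = 2135445.
Each occurs with probability p³ ≈ (0.017)³ ≈ 4.93147e-06.
By linearity: E[X] = C(235, 3)·p³ ≈ 2135445 · 4.93147e-06 ≈ 10.531.
Here α = 1, so p = 4/n is exactly at the triangle threshold p ~ 1/n. Asymptotically E[X] → c³/6 = 4³/6 = 32/3 ≈ 10.667, a bounded constant. In this regime the triangle count is asymptotically Poisson(c³/6).

E[X] ≈ 10.531; in regime p = Θ(1/n^{1}) E[X] stays bounded (at the triangle threshold p ~ 1/n).


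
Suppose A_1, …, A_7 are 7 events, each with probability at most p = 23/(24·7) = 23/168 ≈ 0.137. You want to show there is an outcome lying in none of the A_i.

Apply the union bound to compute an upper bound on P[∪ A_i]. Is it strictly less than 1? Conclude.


Union bound: P[∪_{i=1}^{7} A_i] ≤ Σ_i P[A_i] ≤ 7·p = 7·(23/168) = 23/24.
Numerically: 23/24 ≈ 0.958.
Is 23/24 < 1? YES.
Since P[∪ A_i] ≤ 23/24 < 1, the complement has P[∩ A_i^c] ≥ 1 − 23/24 = 1/24 > 0, so some outcome avoids every A_i.

7·p = 23/24 ≈ 0.958; existence CERTIFIED by the union bound.


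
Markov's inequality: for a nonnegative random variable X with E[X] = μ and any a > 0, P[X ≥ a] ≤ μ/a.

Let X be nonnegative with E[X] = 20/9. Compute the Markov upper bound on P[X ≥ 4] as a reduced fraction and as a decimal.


μ = E[X] = 20/9, a = 4.
Markov: P[X ≥ 4] ≤ μ/a = (20/9)/4 = 5/9.
Numerically: ≈ 0.556.
(Since a = 4 > μ = 2.222, the bound 5/9 is < 1 and informative.)

P[X ≥ 4] ≤ 5/9 ≈ 0.556.


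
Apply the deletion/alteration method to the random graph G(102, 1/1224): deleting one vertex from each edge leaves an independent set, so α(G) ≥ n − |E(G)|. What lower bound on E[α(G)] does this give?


E[|E(G)|] = C(102, 2)·p = 5151 · (1/1224) = 101/24.
E[α(G)] ≥ n − E[|E(G)|] = 102 − 101/24 = 2347/24.
Numerically: ≈ 97.791667.
(This is only a lower bound; the true E[α(G)] may be larger.)

E[α(G)] ≥ 2347/24 ≈ 97.791667.


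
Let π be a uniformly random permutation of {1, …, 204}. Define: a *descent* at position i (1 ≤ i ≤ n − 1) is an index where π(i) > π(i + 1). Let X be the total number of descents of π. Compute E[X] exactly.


Write X = Σ X_I over i = 1, …, 203, with X_I the indicator of one descent.
There are 203 indicators.
For each fixed i, the pair (π(i), π(i+1)) is a uniformly random ordered pair of distinct values from {1, …, 204}; by symmetry P[π(i) > π(i+1)] = 1/2.
By linearity: E[X] = 203 · (1/2) = (204 − 1) · (1/2) = 203/2 ≈ 101.5000.

E[X] = 203/2 = 101.5000.
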